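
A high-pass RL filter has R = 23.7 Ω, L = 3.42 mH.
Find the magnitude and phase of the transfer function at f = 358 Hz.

Step 1 — Angular frequency: ω = 2π·358 = 2249 rad/s.
Step 2 — Transfer function: H(jω) = jωL/(R + jωL).
Step 3 — Numerator jωL = j·7.693; denominator R + jωL = 23.7 + j7.693.
Step 4 — H = 0.09532 + j0.2937.
Step 5 — Magnitude: |H| = 0.3087 (-10.2 dB); phase: φ = 72.0°.

|H| = 0.3087 (-10.2 dB), φ = 72.0°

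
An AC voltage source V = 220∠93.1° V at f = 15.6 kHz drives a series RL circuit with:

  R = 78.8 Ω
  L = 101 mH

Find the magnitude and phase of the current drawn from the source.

Step 1 — Angular frequency: ω = 2π·f = 2π·1.56e+04 = 9.802e+04 rad/s.
Step 2 — Component impedances:
  R: Z = R = 78.8 Ω
  L: Z = jωL = j·9.802e+04·0.101 = 0 + j9900 Ω
Step 3 — Series combination: Z_total = R + L = 78.8 + j9900 Ω = 9900∠89.5° Ω.
Step 4 — Source phasor: V = 220∠93.1° V = -11.9 + j219.7 V.
Step 5 — Ohm's law: I = V / Z_total = (-11.9 + j219.7) / (78.8 + j9900) = 0.02218 + j0.001378 A.
Step 6 — Convert to polar: |I| = 0.02222 A, ∠I = 3.6°.

I = 0.02222∠3.6° A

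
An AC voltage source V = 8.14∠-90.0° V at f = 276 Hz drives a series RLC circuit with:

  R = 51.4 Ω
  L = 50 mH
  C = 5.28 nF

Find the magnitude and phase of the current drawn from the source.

Step 1 — Angular frequency: ω = 2π·f = 2π·276 = 1734 rad/s.
Step 2 — Component impedances:
  R: Z = R = 51.4 Ω
  L: Z = jωL = j·1734·0.05 = 0 + j86.71 Ω
  C: Z = 1/(jωC) = -j/(ω·C) = 0 - j1.092e+05 Ω
Step 3 — Series combination: Z_total = R + L + C = 51.4 - j1.091e+05 Ω = 1.091e+05∠-90.0° Ω.
Step 4 — Source phasor: V = 8.14∠-90.0° V = 0 - j8.14 V.
Step 5 — Ohm's law: I = V / Z_total = (0 - j8.14) / (51.4 - j1.091e+05) = 7.459e-05 - j3.513e-08 A.
Step 6 — Convert to polar: |I| = 7.459e-05 A, ∠I = -0.0°.

I = 7.459e-05∠-0.0° A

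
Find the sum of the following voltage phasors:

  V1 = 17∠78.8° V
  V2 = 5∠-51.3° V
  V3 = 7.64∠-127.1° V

Step 1 — Convert each phasor to rectangular form:
  V1 = 17·(cos(78.8°) + j·sin(78.8°)) = 3.302 + j16.68 V
  V2 = 5·(cos(-51.3°) + j·sin(-51.3°)) = 3.126 - j3.902 V
  V3 = 7.64·(cos(-127.1°) + j·sin(-127.1°)) = -4.609 - j6.094 V
Step 2 — Sum components: V_total = 1.82 + j6.681 V.
Step 3 — Convert to polar: |V_total| = 6.924 V, ∠V_total = 74.8°.

V_total = 6.924∠74.8° V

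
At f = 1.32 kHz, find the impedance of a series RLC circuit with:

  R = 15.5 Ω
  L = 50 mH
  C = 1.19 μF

Step 1 — Angular frequency: ω = 2π·f = 2π·1320 = 8294 rad/s.
Step 2 — Component impedances:
  R: Z = R = 15.5 Ω
  L: Z = jωL = j·8294·0.05 = 0 + j414.7 Ω
  C: Z = 1/(jωC) = -j/(ω·C) = 0 - j101.3 Ω
Step 3 — Series combination: Z_total = R + L + C = 15.5 + j313.4 Ω = 313.8∠87.2° Ω.

Z = 15.5 + j313.4 Ω = 313.8∠87.2° Ω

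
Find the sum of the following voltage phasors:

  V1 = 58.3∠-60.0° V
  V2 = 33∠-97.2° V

Step 1 — Convert each phasor to rectangular form:
  V1 = 58.3·(cos(-60.0°) + j·sin(-60.0°)) = 29.15 - j50.49 V
  V2 = 33·(cos(-97.2°) + j·sin(-97.2°)) = -4.136 - j32.74 V
Step 2 — Sum components: V_total = 25.01 - j83.23 V.
Step 3 — Convert to polar: |V_total| = 86.91 V, ∠V_total = -73.3°.

V_total = 86.91∠-73.3° V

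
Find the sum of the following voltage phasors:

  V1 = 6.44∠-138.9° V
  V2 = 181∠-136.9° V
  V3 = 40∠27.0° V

Step 1 — Convert each phasor to rectangular form:
  V1 = 6.44·(cos(-138.9°) + j·sin(-138.9°)) = -4.853 - j4.233 V
  V2 = 181·(cos(-136.9°) + j·sin(-136.9°)) = -132.2 - j123.7 V
  V3 = 40·(cos(27.0°) + j·sin(27.0°)) = 35.64 + j18.16 V
Step 2 — Sum components: V_total = -101.4 - j109.7 V.
Step 3 — Convert to polar: |V_total| = 149.4 V, ∠V_total = -132.7°.

V_total = 149.4∠-132.7° V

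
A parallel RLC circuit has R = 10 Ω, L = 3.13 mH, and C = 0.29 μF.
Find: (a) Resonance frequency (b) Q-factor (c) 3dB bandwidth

Step 1 — Resonance: ω₀ = 1/√(LC) = 1/√(0.00313·2.9e-07) = 3.319e+04 rad/s.
Step 2 — f₀ = ω₀/(2π) = 5283 Hz.
Step 3 — Parallel Q: Q = R/(ω₀L) = 10/(3.319e+04·0.00313) = 0.09626.
Step 4 — Bandwidth: Δω = ω₀/Q = 3.448e+05 rad/s; BW = Δω/(2π) = 5.488e+04 Hz.

(a) f₀ = 5283 Hz  (b) Q = 0.09626  (c) BW = 5.488e+04 Hz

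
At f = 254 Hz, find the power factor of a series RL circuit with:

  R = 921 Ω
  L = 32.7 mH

Step 1 — Angular frequency: ω = 2π·f = 2π·254 = 1596 rad/s.
Step 2 — Component impedances:
  R: Z = R = 921 Ω
  L: Z = jωL = j·1596·0.0327 = 0 + j52.19 Ω
Step 3 — Series combination: Z_total = R + L = 921 + j52.19 Ω = 922.5∠3.2° Ω.
Step 4 — Power factor: PF = cos(φ) = Re(Z)/|Z| = 921/922.5 = 0.9984.
Step 5 — Type: Im(Z) = 52.19 ⇒ lagging (phase φ = 3.2°).

PF = 0.9984 (lagging, φ = 3.2°)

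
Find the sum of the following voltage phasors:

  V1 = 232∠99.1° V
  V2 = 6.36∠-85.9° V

Step 1 — Convert each phasor to rectangular form:
  V1 = 232·(cos(99.1°) + j·sin(99.1°)) = -36.69 + j229.1 V
  V2 = 6.36·(cos(-85.9°) + j·sin(-85.9°)) = 0.4547 - j6.344 V
Step 2 — Sum components: V_total = -36.24 + j222.7 V.
Step 3 — Convert to polar: |V_total| = 225.7 V, ∠V_total = 99.2°.

V_total = 225.7∠99.2° V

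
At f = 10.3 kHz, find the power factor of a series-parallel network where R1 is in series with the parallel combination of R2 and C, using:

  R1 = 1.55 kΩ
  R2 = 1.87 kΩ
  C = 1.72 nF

Step 1 — Angular frequency: ω = 2π·f = 2π·1.03e+04 = 6.472e+04 rad/s.
Step 2 — Component impedances:
  R1: Z = R = 1550 Ω
  R2: Z = R = 1870 Ω
  C: Z = 1/(jωC) = -j/(ω·C) = 0 - j8984 Ω
Step 3 — Parallel branch: R2 || C = 1/(1/R2 + 1/C) = 1792 - j373.1 Ω.
Step 4 — Series with R1: Z_total = R1 + (R2 || C) = 3342 - j373.1 Ω = 3363∠-6.4° Ω.
Step 5 — Power factor: PF = cos(φ) = Re(Z)/|Z| = 3342/3363 = 0.9938.
Step 6 — Type: Im(Z) = -373.1 ⇒ leading (phase φ = -6.4°).

PF = 0.9938 (leading, φ = -6.4°)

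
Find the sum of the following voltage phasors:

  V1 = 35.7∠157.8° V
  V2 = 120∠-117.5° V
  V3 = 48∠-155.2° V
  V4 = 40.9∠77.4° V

Step 1 — Convert each phasor to rectangular form:
  V1 = 35.7·(cos(157.8°) + j·sin(157.8°)) = -33.05 + j13.49 V
  V2 = 120·(cos(-117.5°) + j·sin(-117.5°)) = -55.41 - j106.4 V
  V3 = 48·(cos(-155.2°) + j·sin(-155.2°)) = -43.57 - j20.13 V
  V4 = 40.9·(cos(77.4°) + j·sin(77.4°)) = 8.922 + j39.91 V
Step 2 — Sum components: V_total = -123.1 - j73.17 V.
Step 3 — Convert to polar: |V_total| = 143.2 V, ∠V_total = -149.3°.

V_total = 143.2∠-149.3° V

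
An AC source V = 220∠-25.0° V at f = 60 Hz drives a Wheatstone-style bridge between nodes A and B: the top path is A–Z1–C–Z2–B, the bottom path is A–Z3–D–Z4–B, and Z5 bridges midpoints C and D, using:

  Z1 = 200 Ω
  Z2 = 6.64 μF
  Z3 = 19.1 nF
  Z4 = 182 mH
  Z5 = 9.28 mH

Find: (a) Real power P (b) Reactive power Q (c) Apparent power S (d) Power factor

Step 1 — Angular frequency: ω = 2π·f = 2π·60 = 377 rad/s.
Step 2 — Component impedances:
  Z1: Z = R = 200 Ω
  Z2: Z = 1/(jωC) = -j/(ω·C) = 0 - j399.5 Ω
  Z3: Z = 1/(jωC) = -j/(ω·C) = 0 - j1.389e+05 Ω
  Z4: Z = jωL = j·377·0.182 = 0 + j68.61 Ω
  Z5: Z = jωL = j·377·0.00928 = 0 + j3.498 Ω
Step 3 — Bridge requires nodal analysis (the Z5 bridge couples midpoints C and D, so the two paths cannot be reduced to a simple series/parallel combination). Setting node B to ground and injecting 1 A at node A, the 3-node admittance system at A, C, D solves to V_A = Z_AB = 200 + j87.71 Ω = 218.4∠23.7° Ω.
Step 4 — Source phasor: V = 220∠-25.0° V = 199.4 - j92.98 V.
Step 5 — Current: I = V / Z = 0.6651 - j0.7565 A = 1.007∠-48.7° A.
Step 6 — Complex power: S = V·I* = 203 + j89 VA.
Step 7 — Real power: P = Re(S) = 203 W.
Step 8 — Reactive power: Q = Im(S) = 89 VAR.
Step 9 — Apparent power: |S| = 221.6 VA.
Step 10 — Power factor: PF = P/|S| = 0.9158 (lagging).

(a) P = 203 W  (b) Q = 89 VAR  (c) S = 221.6 VA  (d) PF = 0.9158 (lagging)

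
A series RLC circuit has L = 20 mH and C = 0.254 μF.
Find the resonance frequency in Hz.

Step 1 — Resonance condition Im(Z)=0 gives ω₀ = 1/√(LC).
Step 2 — ω₀ = 1/√(0.02·2.54e-07) = 1.403e+04 rad/s.
Step 3 — f₀ = ω₀/(2π) = 2233 Hz.

f₀ = 2233 Hz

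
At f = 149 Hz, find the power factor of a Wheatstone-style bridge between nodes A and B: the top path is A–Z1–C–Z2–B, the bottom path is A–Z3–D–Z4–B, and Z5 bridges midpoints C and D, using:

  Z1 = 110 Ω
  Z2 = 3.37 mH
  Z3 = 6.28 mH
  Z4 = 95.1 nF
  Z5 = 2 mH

Step 1 — Angular frequency: ω = 2π·f = 2π·149 = 936.2 rad/s.
Step 2 — Component impedances:
  Z1: Z = R = 110 Ω
  Z2: Z = jωL = j·936.2·0.00337 = 0 + j3.155 Ω
  Z3: Z = jωL = j·936.2·0.00628 = 0 + j5.879 Ω
  Z4: Z = 1/(jωC) = -j/(ω·C) = 0 - j1.123e+04 Ω
  Z5: Z = jωL = j·936.2·0.002 = 0 + j1.872 Ω
Step 3 — Bridge requires nodal analysis (the Z5 bridge couples midpoints C and D, so the two paths cannot be reduced to a simple series/parallel combination). Setting node B to ground and injecting 1 A at node A, the 3-node admittance system at A, C, D solves to V_A = Z_AB = 0.5437 + j10.87 Ω = 10.88∠87.1° Ω.
Step 4 — Power factor: PF = cos(φ) = Re(Z)/|Z| = 0.54368/10.884 = 0.04995.
Step 5 — Type: Im(Z) = 10.87 ⇒ lagging (phase φ = 87.1°).

PF = 0.04995 (lagging, φ = 87.1°)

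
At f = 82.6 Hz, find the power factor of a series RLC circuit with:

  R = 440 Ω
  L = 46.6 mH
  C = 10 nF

Step 1 — Angular frequency: ω = 2π·f = 2π·82.6 = 519 rad/s.
Step 2 — Component impedances:
  R: Z = R = 440 Ω
  L: Z = jωL = j·519·0.0466 = 0 + j24.18 Ω
  C: Z = 1/(jωC) = -j/(ω·C) = 0 - j1.927e+05 Ω
Step 3 — Series combination: Z_total = R + L + C = 440 - j1.927e+05 Ω = 1.927e+05∠-89.9° Ω.
Step 4 — Power factor: PF = cos(φ) = Re(Z)/|Z| = 440/1.9266e+05 = 0.002284.
Step 5 — Type: Im(Z) = -1.927e+05 ⇒ leading (phase φ = -89.9°).

PF = 0.002284 (leading, φ = -89.9°)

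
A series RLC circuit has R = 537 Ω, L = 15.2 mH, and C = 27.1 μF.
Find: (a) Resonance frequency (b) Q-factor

Step 1 — Resonance condition Im(Z)=0 gives ω₀ = 1/√(LC).
Step 2 — ω₀ = 1/√(0.0152·2.71e-05) = 1558 rad/s.
Step 3 — f₀ = ω₀/(2π) = 248 Hz.
Step 4 — Series Q: Q = ω₀L/R = 1558·0.0152/537 = 0.0441.

(a) f₀ = 248 Hz  (b) Q = 0.0441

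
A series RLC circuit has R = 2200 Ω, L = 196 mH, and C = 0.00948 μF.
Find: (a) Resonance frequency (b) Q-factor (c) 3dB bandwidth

Step 1 — Resonance condition Im(Z)=0 gives ω₀ = 1/√(LC).
Step 2 — ω₀ = 1/√(0.196·9.48e-09) = 2.32e+04 rad/s.
Step 3 — f₀ = ω₀/(2π) = 3692 Hz.
Step 4 — Series Q: Q = ω₀L/R = 2.32e+04·0.196/2200 = 2.067.
Step 5 — 3dB bandwidth: Δω = ω₀/Q = 1.122e+04 rad/s; BW = Δω/(2π) = 1786 Hz.

(a) f₀ = 3692 Hz  (b) Q = 2.067  (c) BW = 1786 Hz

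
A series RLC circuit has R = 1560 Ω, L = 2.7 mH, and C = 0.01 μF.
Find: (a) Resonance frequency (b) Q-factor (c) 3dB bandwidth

Step 1 — Resonance condition Im(Z)=0 gives ω₀ = 1/√(LC).
Step 2 — ω₀ = 1/√(0.0027·1e-08) = 1.925e+05 rad/s.
Step 3 — f₀ = ω₀/(2π) = 3.063e+04 Hz.
Step 4 — Series Q: Q = ω₀L/R = 1.925e+05·0.0027/1560 = 0.3331.
Step 5 — 3dB bandwidth: Δω = ω₀/Q = 5.778e+05 rad/s; BW = Δω/(2π) = 9.196e+04 Hz.

(a) f₀ = 3.063e+04 Hz  (b) Q = 0.3331  (c) BW = 9.196e+04 Hz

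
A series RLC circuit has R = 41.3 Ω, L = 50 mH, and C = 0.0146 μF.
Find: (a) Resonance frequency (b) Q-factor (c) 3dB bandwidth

Step 1 — Resonance condition Im(Z)=0 gives ω₀ = 1/√(LC).
Step 2 — ω₀ = 1/√(0.05·1.46e-08) = 3.701e+04 rad/s.
Step 3 — f₀ = ω₀/(2π) = 5891 Hz.
Step 4 — Series Q: Q = ω₀L/R = 3.701e+04·0.05/41.3 = 44.81.
Step 5 — 3dB bandwidth: Δω = ω₀/Q = 826 rad/s; BW = Δω/(2π) = 131.5 Hz.

(a) f₀ = 5891 Hz  (b) Q = 44.81  (c) BW = 131.5 Hz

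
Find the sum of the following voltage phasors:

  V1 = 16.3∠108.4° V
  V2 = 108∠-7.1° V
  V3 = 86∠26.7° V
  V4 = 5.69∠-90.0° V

Step 1 — Convert each phasor to rectangular form:
  V1 = 16.3·(cos(108.4°) + j·sin(108.4°)) = -5.145 + j15.47 V
  V2 = 108·(cos(-7.1°) + j·sin(-7.1°)) = 107.2 - j13.35 V
  V3 = 86·(cos(26.7°) + j·sin(26.7°)) = 76.83 + j38.64 V
  V4 = 5.69·(cos(-90.0°) + j·sin(-90.0°)) = 0 - j5.69 V
Step 2 — Sum components: V_total = 178.9 + j35.07 V.
Step 3 — Convert to polar: |V_total| = 182.3 V, ∠V_total = 11.1°.

V_total = 182.3∠11.1° V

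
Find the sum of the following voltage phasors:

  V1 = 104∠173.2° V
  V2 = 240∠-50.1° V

Step 1 — Convert each phasor to rectangular form:
  V1 = 104·(cos(173.2°) + j·sin(173.2°)) = -103.3 + j12.31 V
  V2 = 240·(cos(-50.1°) + j·sin(-50.1°)) = 153.9 - j184.1 V
Step 2 — Sum components: V_total = 50.68 - j171.8 V.
Step 3 — Convert to polar: |V_total| = 179.1 V, ∠V_total = -73.6°.

V_total = 179.1∠-73.6° V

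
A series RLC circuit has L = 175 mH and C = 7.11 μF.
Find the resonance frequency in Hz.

Step 1 — Resonance condition Im(Z)=0 gives ω₀ = 1/√(LC).
Step 2 — ω₀ = 1/√(0.175·7.11e-06) = 896.5 rad/s.
Step 3 — f₀ = ω₀/(2π) = 142.7 Hz.

f₀ = 142.7 Hz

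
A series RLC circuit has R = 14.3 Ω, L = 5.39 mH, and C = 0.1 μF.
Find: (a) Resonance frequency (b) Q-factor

Step 1 — Resonance condition Im(Z)=0 gives ω₀ = 1/√(LC).
Step 2 — ω₀ = 1/√(0.00539·1e-07) = 4.307e+04 rad/s.
Step 3 — f₀ = ω₀/(2π) = 6855 Hz.
Step 4 — Series Q: Q = ω₀L/R = 4.307e+04·0.00539/14.3 = 16.24.

(a) f₀ = 6855 Hz  (b) Q = 16.24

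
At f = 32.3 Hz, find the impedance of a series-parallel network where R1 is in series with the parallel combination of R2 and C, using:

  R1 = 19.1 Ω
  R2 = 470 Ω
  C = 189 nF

Step 1 — Angular frequency: ω = 2π·f = 2π·32.3 = 202.9 rad/s.
Step 2 — Component impedances:
  R1: Z = R = 19.1 Ω
  R2: Z = R = 470 Ω
  C: Z = 1/(jωC) = -j/(ω·C) = 0 - j2.607e+04 Ω
Step 3 — Parallel branch: R2 || C = 1/(1/R2 + 1/C) = 469.8 - j8.47 Ω.
Step 4 — Series with R1: Z_total = R1 + (R2 || C) = 488.9 - j8.47 Ω = 489∠-1.0° Ω.

Z = 488.9 - j8.47 Ω = 489∠-1.0° Ω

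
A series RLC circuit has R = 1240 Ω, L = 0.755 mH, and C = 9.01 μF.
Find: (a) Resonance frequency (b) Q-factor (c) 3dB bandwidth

Step 1 — Resonance condition Im(Z)=0 gives ω₀ = 1/√(LC).
Step 2 — ω₀ = 1/√(0.000755·9.01e-06) = 1.212e+04 rad/s.
Step 3 — f₀ = ω₀/(2π) = 1930 Hz.
Step 4 — Series Q: Q = ω₀L/R = 1.212e+04·0.000755/1240 = 0.007382.
Step 5 — 3dB bandwidth: Δω = ω₀/Q = 1.642e+06 rad/s; BW = Δω/(2π) = 2.614e+05 Hz.

(a) f₀ = 1930 Hz  (b) Q = 0.007382  (c) BW = 2.614e+05 Hz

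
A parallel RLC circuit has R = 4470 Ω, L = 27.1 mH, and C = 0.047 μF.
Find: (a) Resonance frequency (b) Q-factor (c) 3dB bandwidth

Step 1 — Resonance: ω₀ = 1/√(LC) = 1/√(0.0271·4.7e-08) = 2.802e+04 rad/s.
Step 2 — f₀ = ω₀/(2π) = 4460 Hz.
Step 3 — Parallel Q: Q = R/(ω₀L) = 4470/(2.802e+04·0.0271) = 5.887.
Step 4 — Bandwidth: Δω = ω₀/Q = 4760 rad/s; BW = Δω/(2π) = 757.6 Hz.

(a) f₀ = 4460 Hz  (b) Q = 5.887  (c) BW = 757.6 Hz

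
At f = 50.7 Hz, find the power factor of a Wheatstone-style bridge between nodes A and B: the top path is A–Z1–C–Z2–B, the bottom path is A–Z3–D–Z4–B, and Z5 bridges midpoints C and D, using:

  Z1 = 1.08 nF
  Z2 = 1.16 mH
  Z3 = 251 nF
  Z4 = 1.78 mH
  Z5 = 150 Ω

Step 1 — Angular frequency: ω = 2π·f = 2π·50.7 = 318.6 rad/s.
Step 2 — Component impedances:
  Z1: Z = 1/(jωC) = -j/(ω·C) = 0 - j2.907e+06 Ω
  Z2: Z = jωL = j·318.6·0.00116 = 0 + j0.3695 Ω
  Z3: Z = 1/(jωC) = -j/(ω·C) = 0 - j1.251e+04 Ω
  Z4: Z = jωL = j·318.6·0.00178 = 0 + j0.567 Ω
  Z5: Z = R = 150 Ω
Step 3 — Bridge requires nodal analysis (the Z5 bridge couples midpoints C and D, so the two paths cannot be reduced to a simple series/parallel combination). Setting node B to ground and injecting 1 A at node A, the 3-node admittance system at A, C, D solves to V_A = Z_AB = 0.002113 - j1.245e+04 Ω = 1.245e+04∠-90.0° Ω.
Step 4 — Power factor: PF = cos(φ) = Re(Z)/|Z| = 0.002113/1.245e+04 = 1.697e-07.
Step 5 — Type: Im(Z) = -1.245e+04 ⇒ leading (phase φ = -90.0°).

PF = 1.697e-07 (leading, φ = -90.0°)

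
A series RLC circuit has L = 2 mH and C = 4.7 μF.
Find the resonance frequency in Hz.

Step 1 — Resonance condition Im(Z)=0 gives ω₀ = 1/√(LC).
Step 2 — ω₀ = 1/√(0.002·4.7e-06) = 1.031e+04 rad/s.
Step 3 — f₀ = ω₀/(2π) = 1642 Hz.

f₀ = 1642 Hz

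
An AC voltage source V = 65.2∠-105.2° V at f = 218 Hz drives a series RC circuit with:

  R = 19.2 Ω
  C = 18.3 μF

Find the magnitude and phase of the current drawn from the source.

Step 1 — Angular frequency: ω = 2π·f = 2π·218 = 1370 rad/s.
Step 2 — Component impedances:
  R: Z = R = 19.2 Ω
  C: Z = 1/(jωC) = -j/(ω·C) = 0 - j39.89 Ω
Step 3 — Series combination: Z_total = R + C = 19.2 - j39.89 Ω = 44.27∠-64.3° Ω.
Step 4 — Source phasor: V = 65.2∠-105.2° V = -17.09 - j62.92 V.
Step 5 — Ohm's law: I = V / Z_total = (-17.09 - j62.92) / (19.2 - j39.89) = 1.113 - j0.9642 A.
Step 6 — Convert to polar: |I| = 1.473 A, ∠I = -40.9°.

I = 1.473∠-40.9° A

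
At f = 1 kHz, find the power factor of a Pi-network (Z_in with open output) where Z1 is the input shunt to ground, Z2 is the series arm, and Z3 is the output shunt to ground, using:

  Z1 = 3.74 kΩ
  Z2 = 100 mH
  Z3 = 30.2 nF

Step 1 — Angular frequency: ω = 2π·f = 2π·1000 = 6283 rad/s.
Step 2 — Component impedances:
  Z1: Z = R = 3740 Ω
  Z2: Z = jωL = j·6283·0.1 = 0 + j628.3 Ω
  Z3: Z = 1/(jωC) = -j/(ω·C) = 0 - j5270 Ω
Step 3 — With open output, the series arm Z2 and the output shunt Z3 appear in series to ground: Z2 + Z3 = 0 - j4642 Ω.
Step 4 — Parallel with input shunt Z1: Z_in = Z1 || (Z2 + Z3) = 2268 - j1827 Ω = 2912∠-38.9° Ω.
Step 5 — Power factor: PF = cos(φ) = Re(Z)/|Z| = 2267.7/2912.3 = 0.7787.
Step 6 — Type: Im(Z) = -1827 ⇒ leading (phase φ = -38.9°).

PF = 0.7787 (leading, φ = -38.9°)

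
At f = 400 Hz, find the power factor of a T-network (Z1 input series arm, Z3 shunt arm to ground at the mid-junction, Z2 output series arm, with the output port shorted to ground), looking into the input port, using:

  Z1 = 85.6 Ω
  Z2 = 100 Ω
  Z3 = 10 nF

Step 1 — Angular frequency: ω = 2π·f = 2π·400 = 2513 rad/s.
Step 2 — Component impedances:
  Z1: Z = R = 85.6 Ω
  Z2: Z = R = 100 Ω
  Z3: Z = 1/(jωC) = -j/(ω·C) = 0 - j3.979e+04 Ω
Step 3 — With the output port shorted to ground, the output series arm Z2 runs from the junction to ground; the shunt arm Z3 also runs from the junction to ground. They appear in parallel: Z3 || Z2 = 100 - j0.2513 Ω.
Step 4 — Series with input arm Z1: Z_in = Z1 + (Z3 || Z2) = 185.6 - j0.2513 Ω = 185.6∠-0.1° Ω.
Step 5 — Power factor: PF = cos(φ) = Re(Z)/|Z| = 185.6/185.6 = 1.
Step 6 — Type: Im(Z) = -0.2513 ⇒ leading (phase φ = -0.1°).

PF = 1 (leading, φ = -0.1°)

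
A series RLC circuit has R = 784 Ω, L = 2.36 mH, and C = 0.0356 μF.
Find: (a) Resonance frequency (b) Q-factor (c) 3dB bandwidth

Step 1 — Resonance: ω₀ = 1/√(LC) = 1/√(0.00236·3.56e-08) = 1.091e+05 rad/s.
Step 2 — f₀ = ω₀/(2π) = 1.736e+04 Hz.
Step 3 — Series Q: Q = ω₀L/R = 1.091e+05·0.00236/784 = 0.3284.
Step 4 — Bandwidth: Δω = ω₀/Q = 3.322e+05 rad/s; BW = Δω/(2π) = 5.287e+04 Hz.

(a) f₀ = 1.736e+04 Hz  (b) Q = 0.3284  (c) BW = 5.287e+04 Hz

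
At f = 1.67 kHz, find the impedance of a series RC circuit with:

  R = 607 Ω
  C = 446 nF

Step 1 — Angular frequency: ω = 2π·f = 2π·1670 = 1.049e+04 rad/s.
Step 2 — Component impedances:
  R: Z = R = 607 Ω
  C: Z = 1/(jωC) = -j/(ω·C) = 0 - j213.7 Ω
Step 3 — Series combination: Z_total = R + C = 607 - j213.7 Ω = 643.5∠-19.4° Ω.

Z = 607 - j213.7 Ω = 643.5∠-19.4° Ω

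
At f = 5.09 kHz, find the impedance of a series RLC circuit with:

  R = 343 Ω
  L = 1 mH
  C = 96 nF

Step 1 — Angular frequency: ω = 2π·f = 2π·5090 = 3.198e+04 rad/s.
Step 2 — Component impedances:
  R: Z = R = 343 Ω
  L: Z = jωL = j·3.198e+04·0.001 = 0 + j31.98 Ω
  C: Z = 1/(jωC) = -j/(ω·C) = 0 - j325.7 Ω
Step 3 — Series combination: Z_total = R + L + C = 343 - j293.7 Ω = 451.6∠-40.6° Ω.

Z = 343 - j293.7 Ω = 451.6∠-40.6° Ω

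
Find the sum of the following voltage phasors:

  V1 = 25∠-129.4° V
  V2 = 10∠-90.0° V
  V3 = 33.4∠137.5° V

Step 1 — Convert each phasor to rectangular form:
  V1 = 25·(cos(-129.4°) + j·sin(-129.4°)) = -15.87 - j19.32 V
  V2 = 10·(cos(-90.0°) + j·sin(-90.0°)) = 0 - j10 V
  V3 = 33.4·(cos(137.5°) + j·sin(137.5°)) = -24.63 + j22.56 V
Step 2 — Sum components: V_total = -40.49 - j6.754 V.
Step 3 — Convert to polar: |V_total| = 41.05 V, ∠V_total = -170.5°.

V_total = 41.05∠-170.5° V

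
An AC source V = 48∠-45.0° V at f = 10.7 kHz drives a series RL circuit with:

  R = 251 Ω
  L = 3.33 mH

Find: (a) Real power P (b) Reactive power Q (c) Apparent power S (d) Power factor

Step 1 — Angular frequency: ω = 2π·f = 2π·1.07e+04 = 6.723e+04 rad/s.
Step 2 — Component impedances:
  R: Z = R = 251 Ω
  L: Z = jωL = j·6.723e+04·0.00333 = 0 + j223.9 Ω
Step 3 — Series combination: Z_total = R + L = 251 + j223.9 Ω = 336.3∠41.7° Ω.
Step 4 — Source phasor: V = 48∠-45.0° V = 33.94 - j33.94 V.
Step 5 — Current: I = V / Z = 0.008138 - j0.1425 A = 0.1427∠-86.7° A.
Step 6 — Complex power: S = V·I* = 5.112 + j4.56 VA.
Step 7 — Real power: P = Re(S) = 5.112 W.
Step 8 — Reactive power: Q = Im(S) = 4.56 VAR.
Step 9 — Apparent power: |S| = 6.85 VA.
Step 10 — Power factor: PF = P/|S| = 0.7463 (lagging).

(a) P = 5.112 W  (b) Q = 4.56 VAR  (c) S = 6.85 VA  (d) PF = 0.7463 (lagging)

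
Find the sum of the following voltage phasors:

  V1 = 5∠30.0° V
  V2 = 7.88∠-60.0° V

Step 1 — Convert each phasor to rectangular form:
  V1 = 5·(cos(30.0°) + j·sin(30.0°)) = 4.33 + j2.5 V
  V2 = 7.88·(cos(-60.0°) + j·sin(-60.0°)) = 3.94 - j6.824 V
Step 2 — Sum components: V_total = 8.27 - j4.324 V.
Step 3 — Convert to polar: |V_total| = 9.332 V, ∠V_total = -27.6°.

V_total = 9.332∠-27.6° V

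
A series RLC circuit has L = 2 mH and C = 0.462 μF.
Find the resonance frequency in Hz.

Step 1 — Resonance condition Im(Z)=0 gives ω₀ = 1/√(LC).
Step 2 — ω₀ = 1/√(0.002·4.62e-07) = 3.29e+04 rad/s.
Step 3 — f₀ = ω₀/(2π) = 5236 Hz.

f₀ = 5236 Hz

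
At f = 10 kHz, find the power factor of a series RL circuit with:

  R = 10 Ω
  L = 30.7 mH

Step 1 — Angular frequency: ω = 2π·f = 2π·1e+04 = 6.283e+04 rad/s.
Step 2 — Component impedances:
  R: Z = R = 10 Ω
  L: Z = jωL = j·6.283e+04·0.0307 = 0 + j1929 Ω
Step 3 — Series combination: Z_total = R + L = 10 + j1929 Ω = 1929∠89.7° Ω.
Step 4 — Power factor: PF = cos(φ) = Re(Z)/|Z| = 10/1929 = 0.005184.
Step 5 — Type: Im(Z) = 1929 ⇒ lagging (phase φ = 89.7°).

PF = 0.005184 (lagging, φ = 89.7°)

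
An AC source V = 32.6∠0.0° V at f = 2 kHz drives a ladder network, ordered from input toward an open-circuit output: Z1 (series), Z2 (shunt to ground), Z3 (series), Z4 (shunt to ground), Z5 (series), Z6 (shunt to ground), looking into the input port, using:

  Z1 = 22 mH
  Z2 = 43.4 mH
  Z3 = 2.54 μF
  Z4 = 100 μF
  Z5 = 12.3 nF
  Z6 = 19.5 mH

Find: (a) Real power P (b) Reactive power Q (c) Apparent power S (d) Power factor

Step 1 — Angular frequency: ω = 2π·f = 2π·2000 = 1.257e+04 rad/s.
Step 2 — Component impedances:
  Z1: Z = jωL = j·1.257e+04·0.022 = 0 + j276.5 Ω
  Z2: Z = jωL = j·1.257e+04·0.0434 = 0 + j545.4 Ω
  Z3: Z = 1/(jωC) = -j/(ω·C) = 0 - j31.33 Ω
  Z4: Z = 1/(jωC) = -j/(ω·C) = 0 - j0.7958 Ω
  Z5: Z = 1/(jωC) = -j/(ω·C) = 0 - j6470 Ω
  Z6: Z = jωL = j·1.257e+04·0.0195 = 0 + j245 Ω
Step 3 — Ladder network (open output): work backward from the far end, alternating series and parallel combinations. Z_in = 0 + j242.3 Ω = 242.3∠90.0° Ω.
Step 4 — Source phasor: V = 32.6∠0.0° V = 32.6 V.
Step 5 — Current: I = V / Z = 0 - j0.1345 A = 0.1345∠-90.0° A.
Step 6 — Complex power: S = V·I* = 0 + j4.386 VA.
Step 7 — Real power: P = Re(S) = 0 W.
Step 8 — Reactive power: Q = Im(S) = 4.386 VAR.
Step 9 — Apparent power: |S| = 4.386 VA.
Step 10 — Power factor: PF = P/|S| = 0 (lagging).

(a) P = 0 W  (b) Q = 4.386 VAR  (c) S = 4.386 VA  (d) PF = 0 (lagging)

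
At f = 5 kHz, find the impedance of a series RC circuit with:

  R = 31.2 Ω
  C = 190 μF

Step 1 — Angular frequency: ω = 2π·f = 2π·5000 = 3.142e+04 rad/s.
Step 2 — Component impedances:
  R: Z = R = 31.2 Ω
  C: Z = 1/(jωC) = -j/(ω·C) = 0 - j0.1675 Ω
Step 3 — Series combination: Z_total = R + C = 31.2 - j0.1675 Ω = 31.2∠-0.3° Ω.

Z = 31.2 - j0.1675 Ω = 31.2∠-0.3° Ω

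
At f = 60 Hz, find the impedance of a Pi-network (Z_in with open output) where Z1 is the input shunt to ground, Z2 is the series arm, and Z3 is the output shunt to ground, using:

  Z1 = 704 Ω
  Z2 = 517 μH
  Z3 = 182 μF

Step 1 — Angular frequency: ω = 2π·f = 2π·60 = 377 rad/s.
Step 2 — Component impedances:
  Z1: Z = R = 704 Ω
  Z2: Z = jωL = j·377·0.000517 = 0 + j0.1949 Ω
  Z3: Z = 1/(jωC) = -j/(ω·C) = 0 - j14.57 Ω
Step 3 — With open output, the series arm Z2 and the output shunt Z3 appear in series to ground: Z2 + Z3 = 0 - j14.38 Ω.
Step 4 — Parallel with input shunt Z1: Z_in = Z1 || (Z2 + Z3) = 0.2936 - j14.37 Ω = 14.38∠-88.8° Ω.

Z = 0.2936 - j14.37 Ω = 14.38∠-88.8° Ω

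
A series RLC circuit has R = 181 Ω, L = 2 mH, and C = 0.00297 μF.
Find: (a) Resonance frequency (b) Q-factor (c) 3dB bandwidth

Step 1 — Resonance: ω₀ = 1/√(LC) = 1/√(0.002·2.97e-09) = 4.103e+05 rad/s.
Step 2 — f₀ = ω₀/(2π) = 6.53e+04 Hz.
Step 3 — Series Q: Q = ω₀L/R = 4.103e+05·0.002/181 = 4.534.
Step 4 — Bandwidth: Δω = ω₀/Q = 9.05e+04 rad/s; BW = Δω/(2π) = 1.44e+04 Hz.

(a) f₀ = 6.53e+04 Hz  (b) Q = 4.534  (c) BW = 1.44e+04 Hz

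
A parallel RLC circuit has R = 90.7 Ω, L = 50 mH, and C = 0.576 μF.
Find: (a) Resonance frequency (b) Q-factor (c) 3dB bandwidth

Step 1 — Resonance: ω₀ = 1/√(LC) = 1/√(0.05·5.76e-07) = 5893 rad/s.
Step 2 — f₀ = ω₀/(2π) = 937.8 Hz.
Step 3 — Parallel Q: Q = R/(ω₀L) = 90.7/(5893·0.05) = 0.3078.
Step 4 — Bandwidth: Δω = ω₀/Q = 1.914e+04 rad/s; BW = Δω/(2π) = 3046 Hz.

(a) f₀ = 937.8 Hz  (b) Q = 0.3078  (c) BW = 3046 Hz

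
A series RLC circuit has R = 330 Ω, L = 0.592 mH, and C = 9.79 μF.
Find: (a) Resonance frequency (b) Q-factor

Step 1 — Resonance condition Im(Z)=0 gives ω₀ = 1/√(LC).
Step 2 — ω₀ = 1/√(0.000592·9.79e-06) = 1.314e+04 rad/s.
Step 3 — f₀ = ω₀/(2π) = 2091 Hz.
Step 4 — Series Q: Q = ω₀L/R = 1.314e+04·0.000592/330 = 0.02356.

(a) f₀ = 2091 Hz  (b) Q = 0.02356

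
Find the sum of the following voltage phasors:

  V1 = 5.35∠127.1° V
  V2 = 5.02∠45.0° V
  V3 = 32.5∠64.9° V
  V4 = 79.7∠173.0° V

Step 1 — Convert each phasor to rectangular form:
  V1 = 5.35·(cos(127.1°) + j·sin(127.1°)) = -3.227 + j4.267 V
  V2 = 5.02·(cos(45.0°) + j·sin(45.0°)) = 3.55 + j3.55 V
  V3 = 32.5·(cos(64.9°) + j·sin(64.9°)) = 13.79 + j29.43 V
  V4 = 79.7·(cos(173.0°) + j·sin(173.0°)) = -79.11 + j9.713 V
Step 2 — Sum components: V_total = -65 + j46.96 V.
Step 3 — Convert to polar: |V_total| = 80.19 V, ∠V_total = 144.2°.

V_total = 80.19∠144.2° V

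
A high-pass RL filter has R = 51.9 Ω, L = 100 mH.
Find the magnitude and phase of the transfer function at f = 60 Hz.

Step 1 — Angular frequency: ω = 2π·60 = 377 rad/s.
Step 2 — Transfer function: H(jω) = jωL/(R + jωL).
Step 3 — Numerator jωL = j·37.7; denominator R + jωL = 51.9 + j37.7.
Step 4 — H = 0.3454 + j0.4755.
Step 5 — Magnitude: |H| = 0.5877 (-4.6 dB); phase: φ = 54.0°.

|H| = 0.5877 (-4.6 dB), φ = 54.0°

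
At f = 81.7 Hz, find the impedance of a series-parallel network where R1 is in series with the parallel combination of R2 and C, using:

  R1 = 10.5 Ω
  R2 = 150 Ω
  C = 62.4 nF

Step 1 — Angular frequency: ω = 2π·f = 2π·81.7 = 513.3 rad/s.
Step 2 — Component impedances:
  R1: Z = R = 10.5 Ω
  R2: Z = R = 150 Ω
  C: Z = 1/(jωC) = -j/(ω·C) = 0 - j3.122e+04 Ω
Step 3 — Parallel branch: R2 || C = 1/(1/R2 + 1/C) = 150 - j0.7207 Ω.
Step 4 — Series with R1: Z_total = R1 + (R2 || C) = 160.5 - j0.7207 Ω = 160.5∠-0.3° Ω.

Z = 160.5 - j0.7207 Ω = 160.5∠-0.3° Ω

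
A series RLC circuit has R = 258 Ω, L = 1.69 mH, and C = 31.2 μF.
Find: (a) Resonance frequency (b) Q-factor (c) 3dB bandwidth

Step 1 — Resonance: ω₀ = 1/√(LC) = 1/√(0.00169·3.12e-05) = 4355 rad/s.
Step 2 — f₀ = ω₀/(2π) = 693.1 Hz.
Step 3 — Series Q: Q = ω₀L/R = 4355·0.00169/258 = 0.02853.
Step 4 — Bandwidth: Δω = ω₀/Q = 1.527e+05 rad/s; BW = Δω/(2π) = 2.43e+04 Hz.

(a) f₀ = 693.1 Hz  (b) Q = 0.02853  (c) BW = 2.43e+04 Hz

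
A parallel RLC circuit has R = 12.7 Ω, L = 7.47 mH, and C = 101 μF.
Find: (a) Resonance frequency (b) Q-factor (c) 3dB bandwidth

Step 1 — Resonance: ω₀ = 1/√(LC) = 1/√(0.00747·0.000101) = 1151 rad/s.
Step 2 — f₀ = ω₀/(2π) = 183.2 Hz.
Step 3 — Parallel Q: Q = R/(ω₀L) = 12.7/(1151·0.00747) = 1.477.
Step 4 — Bandwidth: Δω = ω₀/Q = 779.6 rad/s; BW = Δω/(2π) = 124.1 Hz.

(a) f₀ = 183.2 Hz  (b) Q = 1.477  (c) BW = 124.1 Hz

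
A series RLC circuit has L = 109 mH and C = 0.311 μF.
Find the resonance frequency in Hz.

Step 1 — Resonance condition Im(Z)=0 gives ω₀ = 1/√(LC).
Step 2 — ω₀ = 1/√(0.109·3.11e-07) = 5431 rad/s.
Step 3 — f₀ = ω₀/(2π) = 864.4 Hz.

f₀ = 864.4 Hz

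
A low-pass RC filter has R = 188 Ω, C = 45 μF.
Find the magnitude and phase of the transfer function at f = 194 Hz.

Step 1 — Angular frequency: ω = 2π·194 = 1219 rad/s.
Step 2 — Transfer function: H(jω) = 1/(1 + jωRC).
Step 3 — Denominator: 1 + jωRC = 1 + j·1219·188·4.5e-05 = 1 + j10.31.
Step 4 — H = 0.009316 - j0.09607.
Step 5 — Magnitude: |H| = 0.09652 (-20.3 dB); phase: φ = -84.5°.

|H| = 0.09652 (-20.3 dB), φ = -84.5°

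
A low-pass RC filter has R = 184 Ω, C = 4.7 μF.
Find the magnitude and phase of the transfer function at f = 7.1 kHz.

Step 1 — Angular frequency: ω = 2π·7100 = 4.461e+04 rad/s.
Step 2 — Transfer function: H(jω) = 1/(1 + jωRC).
Step 3 — Denominator: 1 + jωRC = 1 + j·4.461e+04·184·4.7e-06 = 1 + j38.58.
Step 4 — H = 0.0006714 - j0.0259.
Step 5 — Magnitude: |H| = 0.02591 (-31.7 dB); phase: φ = -88.5°.

|H| = 0.02591 (-31.7 dB), φ = -88.5°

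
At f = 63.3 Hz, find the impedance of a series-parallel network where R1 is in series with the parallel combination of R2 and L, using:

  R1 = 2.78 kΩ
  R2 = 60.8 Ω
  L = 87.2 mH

Step 1 — Angular frequency: ω = 2π·f = 2π·63.3 = 397.7 rad/s.
Step 2 — Component impedances:
  R1: Z = R = 2780 Ω
  R2: Z = R = 60.8 Ω
  L: Z = jωL = j·397.7·0.0872 = 0 + j34.68 Ω
Step 3 — Parallel branch: R2 || L = 1/(1/R2 + 1/L) = 14.93 + j26.17 Ω.
Step 4 — Series with R1: Z_total = R1 + (R2 || L) = 2795 + j26.17 Ω = 2795∠0.5° Ω.

Z = 2795 + j26.17 Ω = 2795∠0.5° Ω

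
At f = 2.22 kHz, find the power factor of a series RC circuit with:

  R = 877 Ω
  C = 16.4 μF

Step 1 — Angular frequency: ω = 2π·f = 2π·2220 = 1.395e+04 rad/s.
Step 2 — Component impedances:
  R: Z = R = 877 Ω
  C: Z = 1/(jωC) = -j/(ω·C) = 0 - j4.371 Ω
Step 3 — Series combination: Z_total = R + C = 877 - j4.371 Ω = 877∠-0.3° Ω.
Step 4 — Power factor: PF = cos(φ) = Re(Z)/|Z| = 877/877 = 1.
Step 5 — Type: Im(Z) = -4.371 ⇒ leading (phase φ = -0.3°).

PF = 1 (leading, φ = -0.3°)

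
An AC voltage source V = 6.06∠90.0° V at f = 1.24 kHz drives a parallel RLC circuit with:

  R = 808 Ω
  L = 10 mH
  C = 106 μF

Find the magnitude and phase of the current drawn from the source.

Step 1 — Angular frequency: ω = 2π·f = 2π·1240 = 7791 rad/s.
Step 2 — Component impedances:
  R: Z = R = 808 Ω
  L: Z = jωL = j·7791·0.01 = 0 + j77.91 Ω
  C: Z = 1/(jωC) = -j/(ω·C) = 0 - j1.211 Ω
Step 3 — Parallel combination: 1/Z_total = 1/R + 1/L + 1/C; Z_total = 0.001872 - j1.23 Ω = 1.23∠-89.9° Ω.
Step 4 — Source phasor: V = 6.06∠90.0° V = 0 + j6.06 V.
Step 5 — Ohm's law: I = V / Z_total = (0 + j6.06) / (0.001872 - j1.23) = -4.927 + j0.0075 A.
Step 6 — Convert to polar: |I| = 4.927 A, ∠I = 179.9°.

I = 4.927∠179.9° A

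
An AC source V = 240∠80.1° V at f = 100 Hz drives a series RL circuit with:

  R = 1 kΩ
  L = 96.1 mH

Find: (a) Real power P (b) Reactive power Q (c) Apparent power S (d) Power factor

Step 1 — Angular frequency: ω = 2π·f = 2π·100 = 628.3 rad/s.
Step 2 — Component impedances:
  R: Z = R = 1000 Ω
  L: Z = jωL = j·628.3·0.0961 = 0 + j60.38 Ω
Step 3 — Series combination: Z_total = R + L = 1000 + j60.38 Ω = 1002∠3.5° Ω.
Step 4 — Source phasor: V = 240∠80.1° V = 41.26 + j236.4 V.
Step 5 — Current: I = V / Z = 0.05534 + j0.2331 A = 0.2396∠76.6° A.
Step 6 — Complex power: S = V·I* = 57.39 + j3.465 VA.
Step 7 — Real power: P = Re(S) = 57.39 W.
Step 8 — Reactive power: Q = Im(S) = 3.465 VAR.
Step 9 — Apparent power: |S| = 57.5 VA.
Step 10 — Power factor: PF = P/|S| = 0.9982 (lagging).

(a) P = 57.39 W  (b) Q = 3.465 VAR  (c) S = 57.5 VA  (d) PF = 0.9982 (lagging)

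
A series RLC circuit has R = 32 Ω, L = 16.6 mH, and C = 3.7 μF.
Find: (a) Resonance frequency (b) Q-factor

Step 1 — Resonance condition Im(Z)=0 gives ω₀ = 1/√(LC).
Step 2 — ω₀ = 1/√(0.0166·3.7e-06) = 4035 rad/s.
Step 3 — f₀ = ω₀/(2π) = 642.2 Hz.
Step 4 — Series Q: Q = ω₀L/R = 4035·0.0166/32 = 2.093.

(a) f₀ = 642.2 Hz  (b) Q = 2.093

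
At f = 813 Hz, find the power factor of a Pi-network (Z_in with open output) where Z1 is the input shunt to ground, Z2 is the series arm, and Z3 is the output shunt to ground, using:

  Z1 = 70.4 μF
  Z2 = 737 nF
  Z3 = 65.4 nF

Step 1 — Angular frequency: ω = 2π·f = 2π·813 = 5108 rad/s.
Step 2 — Component impedances:
  Z1: Z = 1/(jωC) = -j/(ω·C) = 0 - j2.781 Ω
  Z2: Z = 1/(jωC) = -j/(ω·C) = 0 - j265.6 Ω
  Z3: Z = 1/(jωC) = -j/(ω·C) = 0 - j2993 Ω
Step 3 — With open output, the series arm Z2 and the output shunt Z3 appear in series to ground: Z2 + Z3 = 0 - j3259 Ω.
Step 4 — Parallel with input shunt Z1: Z_in = Z1 || (Z2 + Z3) = 0 - j2.778 Ω = 2.778∠-90.0° Ω.
Step 5 — Power factor: PF = cos(φ) = Re(Z)/|Z| = 0/2.778 = 0.
Step 6 — Type: Im(Z) = -2.778 ⇒ leading (phase φ = -90.0°).

PF = 0 (leading, φ = -90.0°)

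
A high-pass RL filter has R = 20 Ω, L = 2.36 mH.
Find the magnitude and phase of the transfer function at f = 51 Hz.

Step 1 — Angular frequency: ω = 2π·51 = 320.4 rad/s.
Step 2 — Transfer function: H(jω) = jωL/(R + jωL).
Step 3 — Numerator jωL = j·0.7562; denominator R + jωL = 20 + j0.7562.
Step 4 — H = 0.001428 + j0.03776.
Step 5 — Magnitude: |H| = 0.03779 (-28.5 dB); phase: φ = 87.8°.

|H| = 0.03779 (-28.5 dB), φ = 87.8°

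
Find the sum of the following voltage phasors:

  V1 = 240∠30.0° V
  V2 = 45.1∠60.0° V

Step 1 — Convert each phasor to rectangular form:
  V1 = 240·(cos(30.0°) + j·sin(30.0°)) = 207.8 + j120 V
  V2 = 45.1·(cos(60.0°) + j·sin(60.0°)) = 22.55 + j39.06 V
Step 2 — Sum components: V_total = 230.4 + j159.1 V.
Step 3 — Convert to polar: |V_total| = 280 V, ∠V_total = 34.6°.

V_total = 280∠34.6° V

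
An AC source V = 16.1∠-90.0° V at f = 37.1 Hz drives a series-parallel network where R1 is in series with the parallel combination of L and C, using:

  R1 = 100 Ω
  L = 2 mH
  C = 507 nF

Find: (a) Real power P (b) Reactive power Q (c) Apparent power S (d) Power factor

Step 1 — Angular frequency: ω = 2π·f = 2π·37.1 = 233.1 rad/s.
Step 2 — Component impedances:
  R1: Z = R = 100 Ω
  L: Z = jωL = j·233.1·0.002 = 0 + j0.4662 Ω
  C: Z = 1/(jωC) = -j/(ω·C) = 0 - j8461 Ω
Step 3 — Parallel branch: L || C = 1/(1/L + 1/C) = 0 + j0.4662 Ω.
Step 4 — Series with R1: Z_total = R1 + (L || C) = 100 + j0.4662 Ω = 100∠0.3° Ω.
Step 5 — Source phasor: V = 16.1∠-90.0° V = 0 - j16.1 V.
Step 6 — Current: I = V / Z = -0.0007506 - j0.161 A = 0.161∠-90.3° A.
Step 7 — Complex power: S = V·I* = 2.592 + j0.01209 VA.
Step 8 — Real power: P = Re(S) = 2.592 W.
Step 9 — Reactive power: Q = Im(S) = 0.01209 VAR.
Step 10 — Apparent power: |S| = 2.592 VA.
Step 11 — Power factor: PF = P/|S| = 1 (lagging).

(a) P = 2.592 W  (b) Q = 0.01209 VAR  (c) S = 2.592 VA  (d) PF = 1 (lagging)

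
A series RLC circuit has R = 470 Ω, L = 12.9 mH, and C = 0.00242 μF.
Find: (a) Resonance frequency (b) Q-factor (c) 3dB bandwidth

Step 1 — Resonance condition Im(Z)=0 gives ω₀ = 1/√(LC).
Step 2 — ω₀ = 1/√(0.0129·2.42e-09) = 1.79e+05 rad/s.
Step 3 — f₀ = ω₀/(2π) = 2.849e+04 Hz.
Step 4 — Series Q: Q = ω₀L/R = 1.79e+05·0.0129/470 = 4.912.
Step 5 — 3dB bandwidth: Δω = ω₀/Q = 3.643e+04 rad/s; BW = Δω/(2π) = 5799 Hz.

(a) f₀ = 2.849e+04 Hz  (b) Q = 4.912  (c) BW = 5799 Hz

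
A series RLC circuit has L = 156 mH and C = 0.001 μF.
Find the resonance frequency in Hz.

Step 1 — Resonance condition Im(Z)=0 gives ω₀ = 1/√(LC).
Step 2 — ω₀ = 1/√(0.156·1e-09) = 8.006e+04 rad/s.
Step 3 — f₀ = ω₀/(2π) = 1.274e+04 Hz.

f₀ = 1.274e+04 Hz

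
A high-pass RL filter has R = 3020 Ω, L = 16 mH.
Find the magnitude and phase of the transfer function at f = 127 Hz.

Step 1 — Angular frequency: ω = 2π·127 = 798 rad/s.
Step 2 — Transfer function: H(jω) = jωL/(R + jωL).
Step 3 — Numerator jωL = j·12.77; denominator R + jωL = 3020 + j12.77.
Step 4 — H = 1.787e-05 + j0.004228.
Step 5 — Magnitude: |H| = 0.004228 (-47.5 dB); phase: φ = 89.8°.

|H| = 0.004228 (-47.5 dB), φ = 89.8°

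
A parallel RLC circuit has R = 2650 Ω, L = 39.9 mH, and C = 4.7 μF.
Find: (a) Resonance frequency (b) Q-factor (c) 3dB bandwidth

Step 1 — Resonance: ω₀ = 1/√(LC) = 1/√(0.0399·4.7e-06) = 2309 rad/s.
Step 2 — f₀ = ω₀/(2π) = 367.5 Hz.
Step 3 — Parallel Q: Q = R/(ω₀L) = 2650/(2309·0.0399) = 28.76.
Step 4 — Bandwidth: Δω = ω₀/Q = 80.29 rad/s; BW = Δω/(2π) = 12.78 Hz.

(a) f₀ = 367.5 Hz  (b) Q = 28.76  (c) BW = 12.78 Hz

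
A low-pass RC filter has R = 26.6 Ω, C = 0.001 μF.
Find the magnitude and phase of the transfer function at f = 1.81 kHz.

Step 1 — Angular frequency: ω = 2π·1810 = 1.137e+04 rad/s.
Step 2 — Transfer function: H(jω) = 1/(1 + jωRC).
Step 3 — Denominator: 1 + jωRC = 1 + j·1.137e+04·26.6·1e-09 = 1 + j0.0003025.
Step 4 — H = 1 - j0.0003025.
Step 5 — Magnitude: |H| = 1 (-0.0 dB); phase: φ = -0.0°.

|H| = 1 (-0.0 dB), φ = -0.0°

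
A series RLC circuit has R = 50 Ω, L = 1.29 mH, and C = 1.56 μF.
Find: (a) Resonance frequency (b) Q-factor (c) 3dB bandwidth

Step 1 — Resonance: ω₀ = 1/√(LC) = 1/√(0.00129·1.56e-06) = 2.229e+04 rad/s.
Step 2 — f₀ = ω₀/(2π) = 3548 Hz.
Step 3 — Series Q: Q = ω₀L/R = 2.229e+04·0.00129/50 = 0.5751.
Step 4 — Bandwidth: Δω = ω₀/Q = 3.876e+04 rad/s; BW = Δω/(2π) = 6169 Hz.

(a) f₀ = 3548 Hz  (b) Q = 0.5751  (c) BW = 6169 Hz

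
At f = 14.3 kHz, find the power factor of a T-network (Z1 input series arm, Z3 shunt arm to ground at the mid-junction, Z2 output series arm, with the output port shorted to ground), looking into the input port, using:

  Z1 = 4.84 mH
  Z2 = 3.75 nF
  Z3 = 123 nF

Step 1 — Angular frequency: ω = 2π·f = 2π·1.43e+04 = 8.985e+04 rad/s.
Step 2 — Component impedances:
  Z1: Z = jωL = j·8.985e+04·0.00484 = 0 + j434.9 Ω
  Z2: Z = 1/(jωC) = -j/(ω·C) = 0 - j2968 Ω
  Z3: Z = 1/(jωC) = -j/(ω·C) = 0 - j90.49 Ω
Step 3 — With the output port shorted to ground, the output series arm Z2 runs from the junction to ground; the shunt arm Z3 also runs from the junction to ground. They appear in parallel: Z3 || Z2 = 0 - j87.81 Ω.
Step 4 — Series with input arm Z1: Z_in = Z1 + (Z3 || Z2) = 0 + j347.1 Ω = 347.1∠90.0° Ω.
Step 5 — Power factor: PF = cos(φ) = Re(Z)/|Z| = 0/347.1 = 0.
Step 6 — Type: Im(Z) = 347.1 ⇒ lagging (phase φ = 90.0°).

PF = 0 (lagging, φ = 90.0°)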